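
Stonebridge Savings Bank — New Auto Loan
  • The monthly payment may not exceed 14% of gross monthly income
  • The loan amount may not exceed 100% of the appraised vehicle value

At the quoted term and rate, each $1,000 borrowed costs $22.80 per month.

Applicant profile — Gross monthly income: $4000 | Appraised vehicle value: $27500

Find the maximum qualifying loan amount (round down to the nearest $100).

$24,500

Payment cap: 14% × $4,000 = $560/month.
At $22.80 per $1,000, that supports 560/22.80 × 1,000 ≈ $24,561 → $24,500.
LTV cap: 100% × $27,500 = $27,500 → $27,500.
Binding constraint: payment-to-income.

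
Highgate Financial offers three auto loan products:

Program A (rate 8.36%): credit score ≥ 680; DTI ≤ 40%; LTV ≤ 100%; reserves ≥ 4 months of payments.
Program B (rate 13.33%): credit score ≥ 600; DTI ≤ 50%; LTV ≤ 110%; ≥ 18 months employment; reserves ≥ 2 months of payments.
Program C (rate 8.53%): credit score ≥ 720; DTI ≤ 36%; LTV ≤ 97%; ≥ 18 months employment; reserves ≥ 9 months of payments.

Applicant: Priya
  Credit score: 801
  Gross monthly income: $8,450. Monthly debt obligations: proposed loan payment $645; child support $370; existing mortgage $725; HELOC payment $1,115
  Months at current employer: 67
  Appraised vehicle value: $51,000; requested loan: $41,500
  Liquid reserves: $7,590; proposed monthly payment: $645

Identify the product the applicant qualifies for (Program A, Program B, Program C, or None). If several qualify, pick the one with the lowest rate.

Total debts = (645 + 370 + 725 + 1,115) = 2,855; DTI = 2,855/8,450 = 33.8%.
LTV = 41,500/51,000 = 81.4%.
Reserves = 7,590/645 = 11.8 months.
Program A: score 801 ≥ 680; DTI 33.8% ≤ 40%; LTV 81.4% ≤ 100%; reserves 11.8 ≥ 4 mo → qualifies.
Program B: score 801 ≥ 600; DTI 33.8% ≤ 50%; LTV 81.4% ≤ 110%; employment 67 ≥ 18 mo; reserves 11.8 ≥ 2 mo → qualifies.
Program C: score 801 ≥ 720; DTI 33.8% ≤ 36%; LTV 81.4% ≤ 97%; employment 67 ≥ 18 mo; reserves 11.8 ≥ 9 mo → qualifies.
Qualifying: Program A, Program B, Program C. Lowest rate is 8.36% → Program A.

Program A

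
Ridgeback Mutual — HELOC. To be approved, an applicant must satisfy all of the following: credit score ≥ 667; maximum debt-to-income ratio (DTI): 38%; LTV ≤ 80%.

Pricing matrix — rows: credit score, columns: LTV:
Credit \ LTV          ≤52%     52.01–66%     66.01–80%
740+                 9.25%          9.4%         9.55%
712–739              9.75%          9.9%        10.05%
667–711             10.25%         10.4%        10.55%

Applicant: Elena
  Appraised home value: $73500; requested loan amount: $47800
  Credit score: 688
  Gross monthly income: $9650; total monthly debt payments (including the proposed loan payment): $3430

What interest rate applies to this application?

Credit score 688 ≥ 667; Debt-to-income = 3,430/9,650 = 35.5% — meets 38% limit
Loan-to-value = 47,800/73,500 = 65% — pass (80% max)
Row: 688 falls in 667–711. Column: 65% falls in 52.01–66%. Rate = 10.4%.

10.4%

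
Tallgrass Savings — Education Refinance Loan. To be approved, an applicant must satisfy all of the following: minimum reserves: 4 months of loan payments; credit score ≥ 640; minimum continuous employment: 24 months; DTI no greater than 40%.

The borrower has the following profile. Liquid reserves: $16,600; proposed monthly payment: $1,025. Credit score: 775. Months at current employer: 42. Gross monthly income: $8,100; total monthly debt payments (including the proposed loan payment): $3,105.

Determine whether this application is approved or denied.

Approved

Liquid reserves cover 16,600/1,025 = 16.2 months — ≥ 4 required
Credit score 775 ≥ 640 (meets)
Employment 42 ≥ 24 months
DTI = 3,105/8,100 = 38.3% ≤ 40%
All criteria satisfied.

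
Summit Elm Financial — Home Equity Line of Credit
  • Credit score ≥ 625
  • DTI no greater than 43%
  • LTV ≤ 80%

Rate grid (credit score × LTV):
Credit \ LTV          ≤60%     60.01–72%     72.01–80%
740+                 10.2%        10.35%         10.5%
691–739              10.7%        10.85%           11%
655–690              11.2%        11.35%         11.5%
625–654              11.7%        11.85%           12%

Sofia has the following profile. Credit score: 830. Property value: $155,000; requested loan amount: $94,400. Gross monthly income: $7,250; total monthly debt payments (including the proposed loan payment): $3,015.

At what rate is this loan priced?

Credit score 830 ≥ 625; DTI: 3,015 ÷ 7,250 = 41.6%, within the 43% cap
LTV: 94,400 ÷ 155,000 = 60.9%, within 80% cap
Score 830 is in the 740+ band; LTV 60.9% is in the 60.01–72% band → 10.35%.

10.35%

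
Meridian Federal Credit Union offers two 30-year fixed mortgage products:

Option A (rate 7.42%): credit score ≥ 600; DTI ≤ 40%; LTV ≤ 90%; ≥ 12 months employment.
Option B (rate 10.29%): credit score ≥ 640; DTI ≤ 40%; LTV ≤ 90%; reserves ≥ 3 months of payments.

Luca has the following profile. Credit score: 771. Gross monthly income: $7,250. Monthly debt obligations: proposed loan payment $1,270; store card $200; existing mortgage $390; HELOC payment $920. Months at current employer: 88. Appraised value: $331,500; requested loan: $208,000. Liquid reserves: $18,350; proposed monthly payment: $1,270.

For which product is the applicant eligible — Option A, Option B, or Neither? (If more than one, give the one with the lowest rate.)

Total debts = (1,270 + 200 + 390 + 920) = 2,780; DTI = 2,780/7,250 = 38.3%.
LTV = 208,000/331,500 = 62.7%.
Reserves = 18,350/1,270 = 14.4 months.
Option A: score 771 ≥ 600; DTI 38.3% ≤ 40%; LTV 62.7% ≤ 90%; employment 88 ≥ 12 mo → qualifies.
Option B: score 771 ≥ 640; DTI 38.3% ≤ 40%; LTV 62.7% ≤ 90%; reserves 14.4 ≥ 3 mo → qualifies.
Qualifying: Option A, Option B. Lowest rate is 7.42% → Option A.

Option A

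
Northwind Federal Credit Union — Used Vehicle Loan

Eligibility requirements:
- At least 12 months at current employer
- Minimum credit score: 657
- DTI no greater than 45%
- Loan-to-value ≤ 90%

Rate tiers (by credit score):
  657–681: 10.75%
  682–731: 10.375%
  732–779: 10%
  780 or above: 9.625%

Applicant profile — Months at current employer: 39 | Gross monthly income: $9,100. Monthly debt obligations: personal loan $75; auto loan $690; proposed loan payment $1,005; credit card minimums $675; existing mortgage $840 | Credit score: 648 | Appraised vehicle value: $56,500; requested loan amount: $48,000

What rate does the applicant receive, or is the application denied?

Denied

Credit score 648 < 657 (below minimum)
Employment 39 ≥ 12 months
LTV = 48,000/56,500 = 85% ≤ 90%
Total monthly debts = (75 + 690 + 1,005 + 675 + 840) = 3,285. DTI = 3,285/9,100 = 36.1% ≤ 45%
Not all requirements met → denied.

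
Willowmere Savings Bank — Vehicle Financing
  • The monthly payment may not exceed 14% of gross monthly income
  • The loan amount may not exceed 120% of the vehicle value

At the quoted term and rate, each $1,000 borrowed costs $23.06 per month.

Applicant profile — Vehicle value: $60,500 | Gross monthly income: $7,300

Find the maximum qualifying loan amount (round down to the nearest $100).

Payment cap: 14% × $7,300 = $1,022/month.
At $23.06 per $1,000, that supports 1,022/23.06 × 1,000 ≈ $44,319 → $44,300.
LTV cap: 120% × $60,500 = $72,600 → $72,600.
Binding constraint: payment-to-income.

$44,300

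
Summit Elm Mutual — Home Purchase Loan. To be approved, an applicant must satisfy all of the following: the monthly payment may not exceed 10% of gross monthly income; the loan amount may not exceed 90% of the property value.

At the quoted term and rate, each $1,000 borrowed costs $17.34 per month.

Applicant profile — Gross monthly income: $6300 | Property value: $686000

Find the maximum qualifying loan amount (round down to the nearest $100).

$36,300

Payment cap: 10% × $6,300 = $630/month.
At $17.34 per $1,000, that supports 630/17.34 × 1,000 ≈ $36,332 → $36,300.
LTV cap: 90% × $686,000 = $617,400 → $617,400.
Binding constraint: payment-to-income.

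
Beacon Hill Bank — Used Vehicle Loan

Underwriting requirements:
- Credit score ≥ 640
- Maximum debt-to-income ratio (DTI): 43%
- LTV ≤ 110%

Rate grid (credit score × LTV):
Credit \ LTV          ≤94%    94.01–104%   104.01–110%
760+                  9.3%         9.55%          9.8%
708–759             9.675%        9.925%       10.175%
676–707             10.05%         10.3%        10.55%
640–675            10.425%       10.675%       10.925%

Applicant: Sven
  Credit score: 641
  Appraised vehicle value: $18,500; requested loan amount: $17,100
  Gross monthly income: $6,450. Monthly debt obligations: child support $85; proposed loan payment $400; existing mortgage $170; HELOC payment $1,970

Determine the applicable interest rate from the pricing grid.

10.425%

Credit score 641 ≥ 640; Total monthly debts = (85 + 400 + 170 + 1,970) = 2,625. Debt-to-income = 2,625/6,450 = 40.7% — meets 43% limit
Loan-to-value = 17,100/18,500 = 92.4% — pass (110% max)
Row: 641 falls in 640–675. Column: 92.4% falls in ≤94%. Rate = 10.425%.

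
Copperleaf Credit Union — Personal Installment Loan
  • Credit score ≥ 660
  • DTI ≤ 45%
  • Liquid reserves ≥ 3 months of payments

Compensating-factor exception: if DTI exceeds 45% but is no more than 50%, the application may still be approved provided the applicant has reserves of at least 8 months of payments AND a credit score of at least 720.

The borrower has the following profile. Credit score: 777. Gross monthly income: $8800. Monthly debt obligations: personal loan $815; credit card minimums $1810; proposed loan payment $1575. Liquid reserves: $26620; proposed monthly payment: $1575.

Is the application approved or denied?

Credit score 777 ≥ 660 (meets base)
Total debts = (815 + 1,810 + 1,575) = 4,200. DTI: 4,200 ÷ 8,800 = 47.7%, over the 45% base limit.
Reserves = 26,620/1,575 = 16.9 months ≥ 3
47.7% falls in the override range (45%–50%), so the compensating-factor test applies.
Override check — reserves: 16.9 mo (ok); score: 777 (ok).
Both override conditions satisfied; DTI exception granted.

Approved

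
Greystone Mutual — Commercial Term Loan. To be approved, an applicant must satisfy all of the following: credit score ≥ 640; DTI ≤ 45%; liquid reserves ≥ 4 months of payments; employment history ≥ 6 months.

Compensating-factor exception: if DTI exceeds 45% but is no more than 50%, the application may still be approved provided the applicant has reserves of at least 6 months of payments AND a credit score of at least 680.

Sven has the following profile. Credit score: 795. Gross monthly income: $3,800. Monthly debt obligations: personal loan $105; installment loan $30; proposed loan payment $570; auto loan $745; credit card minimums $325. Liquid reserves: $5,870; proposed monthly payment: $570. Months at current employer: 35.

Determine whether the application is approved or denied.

Credit score 795 ≥ 640 (meets base)
Total debts = (105 + 30 + 570 + 745 + 325) = 1,775. DTI: 1,775 ÷ 3,800 = 46.7%, over the 45% base limit.
Liquid reserves cover 5,870/570 = 10.3 months — ≥ 4 required
Employment 35 ≥ 6 months
46.7% falls in the override range (45%–50%), so the compensating-factor test applies.
Reserves 10.3 ≥ 6 months; credit score 795 ≥ 680.
Both override conditions satisfied; DTI exception granted.

Approved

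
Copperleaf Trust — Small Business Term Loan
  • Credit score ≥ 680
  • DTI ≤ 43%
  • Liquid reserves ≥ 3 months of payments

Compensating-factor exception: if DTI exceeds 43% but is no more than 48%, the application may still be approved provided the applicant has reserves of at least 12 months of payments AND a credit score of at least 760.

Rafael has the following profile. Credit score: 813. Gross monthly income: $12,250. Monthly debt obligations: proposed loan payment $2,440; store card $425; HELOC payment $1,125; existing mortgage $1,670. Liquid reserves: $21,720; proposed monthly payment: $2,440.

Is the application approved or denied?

Credit score 813 ≥ 680 (meets base)
Total debts = (2,440 + 425 + 1,125 + 1,670) = 5,660. DTI: 5,660 ÷ 12,250 = 46.2%, over the 43% base limit.
Liquid reserves cover 21,720/2,440 = 8.9 months — ≥ 3 required
46.2% falls in the override range (43%–48%), so the compensating-factor test applies.
Override check — reserves: 8.9 mo (short of 12); score: 813 (ok).
Override conditions not both satisfied; exception does not apply.

Denied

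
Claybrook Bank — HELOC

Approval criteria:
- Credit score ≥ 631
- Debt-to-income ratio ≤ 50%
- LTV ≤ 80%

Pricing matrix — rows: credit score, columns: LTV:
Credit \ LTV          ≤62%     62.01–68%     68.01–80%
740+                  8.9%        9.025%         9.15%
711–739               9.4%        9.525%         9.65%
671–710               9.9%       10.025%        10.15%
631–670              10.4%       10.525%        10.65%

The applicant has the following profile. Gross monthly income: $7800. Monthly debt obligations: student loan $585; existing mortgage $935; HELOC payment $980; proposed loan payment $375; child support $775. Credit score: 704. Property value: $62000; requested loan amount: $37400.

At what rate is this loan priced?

9.9%

Credit score 704 ≥ 631; Total monthly debts = (585 + 935 + 980 + 375 + 775) = 3,650. DTI: 3,650 ÷ 7,800 = 46.8%, within the 50% cap
Loan-to-value = 37,400/62,000 = 60.3% — pass (80% max)
Row: 704 falls in 671–710. Column: 60.3% falls in ≤62%. Rate = 9.9%.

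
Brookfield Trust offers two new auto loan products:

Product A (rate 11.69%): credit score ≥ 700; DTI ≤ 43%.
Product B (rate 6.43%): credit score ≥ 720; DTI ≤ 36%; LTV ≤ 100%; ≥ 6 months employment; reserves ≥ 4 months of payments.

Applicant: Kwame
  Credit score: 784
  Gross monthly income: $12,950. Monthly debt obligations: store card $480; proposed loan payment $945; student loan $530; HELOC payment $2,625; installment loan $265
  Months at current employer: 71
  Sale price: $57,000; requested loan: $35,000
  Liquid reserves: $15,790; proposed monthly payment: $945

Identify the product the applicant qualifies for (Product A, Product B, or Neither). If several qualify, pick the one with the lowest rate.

Product A

Total debts = (480 + 945 + 530 + 2,625 + 265) = 4,845; DTI = 4,845/12,950 = 37.4%.
LTV = 35,000/57,000 = 61.4%.
Reserves = 15,790/945 = 16.7 months.
Product A: score 784 ≥ 700; DTI 37.4% ≤ 43% → qualifies.
Product B: score 784 ≥ 720; DTI 37.4% > 36%; LTV 61.4% ≤ 100%; employment 71 ≥ 6 mo; reserves 16.7 ≥ 4 mo → does not qualify.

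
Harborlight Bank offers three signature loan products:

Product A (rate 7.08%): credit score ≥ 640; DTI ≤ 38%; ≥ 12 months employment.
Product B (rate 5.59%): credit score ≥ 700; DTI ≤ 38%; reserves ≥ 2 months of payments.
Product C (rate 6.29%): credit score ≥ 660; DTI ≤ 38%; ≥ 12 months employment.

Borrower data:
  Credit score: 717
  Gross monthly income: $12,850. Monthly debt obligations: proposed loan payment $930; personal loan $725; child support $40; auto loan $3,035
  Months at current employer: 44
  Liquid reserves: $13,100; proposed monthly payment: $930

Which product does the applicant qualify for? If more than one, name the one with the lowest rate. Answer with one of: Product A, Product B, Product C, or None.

Total debts = (930 + 725 + 40 + 3,035) = 4,730; DTI = 4,730/12,850 = 36.8%.
Reserves = 13,100/930 = 14.1 months.
Product A: score 717 ≥ 640; DTI 36.8% ≤ 38%; employment 44 ≥ 12 mo → qualifies.
Product B: score 717 ≥ 700; DTI 36.8% ≤ 38%; reserves 14.1 ≥ 2 mo → qualifies.
Product C: score 717 ≥ 660; DTI 36.8% ≤ 38%; employment 44 ≥ 12 mo → qualifies.
Qualifying: Product A, Product B, Product C. Lowest rate is 5.59% → Product B.

Product B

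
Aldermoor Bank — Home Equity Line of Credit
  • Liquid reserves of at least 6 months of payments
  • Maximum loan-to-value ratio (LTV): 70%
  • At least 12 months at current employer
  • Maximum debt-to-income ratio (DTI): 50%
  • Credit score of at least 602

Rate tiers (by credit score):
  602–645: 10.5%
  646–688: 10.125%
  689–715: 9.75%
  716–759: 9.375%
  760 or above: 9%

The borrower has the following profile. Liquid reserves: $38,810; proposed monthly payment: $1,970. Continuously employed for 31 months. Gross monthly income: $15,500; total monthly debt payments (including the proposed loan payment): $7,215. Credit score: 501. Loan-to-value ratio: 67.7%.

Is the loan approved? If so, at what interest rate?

Credit score 501 < 602 (below minimum)
LTV 67.7% ≤ 70%
Employment 31 ≥ 12 months
DTI: 7,215 ÷ 15,500 = 46.5%, within the 50% cap
Liquid reserves cover 38,810/1,970 = 19.7 months — ≥ 6 required
Not all requirements met → denied.

Denied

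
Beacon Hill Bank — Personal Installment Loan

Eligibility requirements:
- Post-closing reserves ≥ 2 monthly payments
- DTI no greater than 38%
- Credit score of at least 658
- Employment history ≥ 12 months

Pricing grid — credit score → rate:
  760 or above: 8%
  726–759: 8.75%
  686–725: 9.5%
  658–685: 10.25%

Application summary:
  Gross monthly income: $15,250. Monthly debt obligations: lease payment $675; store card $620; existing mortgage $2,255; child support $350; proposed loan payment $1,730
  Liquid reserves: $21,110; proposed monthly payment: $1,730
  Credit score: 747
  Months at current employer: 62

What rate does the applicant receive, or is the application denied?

Approved at 8.75%

Credit score 747 ≥ 658 (meets minimum)
Total monthly debts = (675 + 620 + 2,255 + 350 + 1,730) = 5,630. DTI: 5,630 ÷ 15,250 = 36.9%, within the 38% cap
Employment 62 ≥ 12 months
Reserves = 21,110/1,730 = 12.2 months ≥ 2
All requirements met. Score 747 falls in the 726–759 tier → 8.75%.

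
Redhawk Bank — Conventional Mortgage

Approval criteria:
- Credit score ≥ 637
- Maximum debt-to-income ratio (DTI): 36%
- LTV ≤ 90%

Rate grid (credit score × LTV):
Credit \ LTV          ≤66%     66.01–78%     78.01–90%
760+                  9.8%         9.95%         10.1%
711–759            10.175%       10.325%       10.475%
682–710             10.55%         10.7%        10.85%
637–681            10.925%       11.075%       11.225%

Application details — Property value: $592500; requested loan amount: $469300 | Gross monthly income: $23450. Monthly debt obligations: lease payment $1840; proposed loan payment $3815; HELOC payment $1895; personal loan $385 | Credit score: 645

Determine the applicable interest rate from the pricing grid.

Credit score 645 ≥ 637; Total monthly debts = (1,840 + 3,815 + 1,895 + 385) = 7,935. Debt-to-income = 7,935/23,450 = 33.8% — meets 36% limit
LTV: 469,300 ÷ 592,500 = 79.2%, within 90% cap
Row: 645 falls in 637–681. Column: 79.2% falls in 78.01–90%. Rate = 11.225%.

11.225%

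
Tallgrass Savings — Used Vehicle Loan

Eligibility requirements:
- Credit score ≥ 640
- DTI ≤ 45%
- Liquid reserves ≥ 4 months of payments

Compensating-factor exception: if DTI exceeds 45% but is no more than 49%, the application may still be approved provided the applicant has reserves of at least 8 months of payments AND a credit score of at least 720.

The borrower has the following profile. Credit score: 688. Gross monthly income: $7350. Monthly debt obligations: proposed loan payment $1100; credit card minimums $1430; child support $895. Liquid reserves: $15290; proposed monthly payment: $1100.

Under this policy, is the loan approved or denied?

Credit score 688 ≥ 640 (meets base)
Total debts = (1,100 + 1,430 + 895) = 3,425. DTI = 3,425/7,350 = 46.6% > 45% — standard DTI limit exceeded.
Liquid reserves cover 15,290/1,100 = 13.9 months — ≥ 4 required
46.6% falls in the override range (45%–49%), so the compensating-factor test applies.
Reserves 13.9 ≥ 8 months; credit score 688 < 720.
Override conditions not both satisfied; exception does not apply.

Denied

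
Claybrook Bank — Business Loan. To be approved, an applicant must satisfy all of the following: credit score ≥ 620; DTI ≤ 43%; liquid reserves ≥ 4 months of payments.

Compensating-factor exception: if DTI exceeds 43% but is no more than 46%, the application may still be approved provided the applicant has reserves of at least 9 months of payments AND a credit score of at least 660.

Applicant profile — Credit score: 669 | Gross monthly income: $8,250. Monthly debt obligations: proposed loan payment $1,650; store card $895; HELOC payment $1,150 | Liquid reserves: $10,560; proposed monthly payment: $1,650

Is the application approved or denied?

Denied

Credit score 669 ≥ 620 (meets base)
Total debts = (1,650 + 895 + 1,150) = 3,695. DTI: 3,695 ÷ 8,250 = 44.8%, over the 43% base limit.
Liquid reserves cover 10,560/1,650 = 6.4 months — ≥ 4 required
DTI 44.8% is within the 43%–46% exception band; checking compensating factors.
Override check — reserves: 6.4 mo (short of 9); score: 669 (ok).
Override conditions not both satisfied; exception does not apply.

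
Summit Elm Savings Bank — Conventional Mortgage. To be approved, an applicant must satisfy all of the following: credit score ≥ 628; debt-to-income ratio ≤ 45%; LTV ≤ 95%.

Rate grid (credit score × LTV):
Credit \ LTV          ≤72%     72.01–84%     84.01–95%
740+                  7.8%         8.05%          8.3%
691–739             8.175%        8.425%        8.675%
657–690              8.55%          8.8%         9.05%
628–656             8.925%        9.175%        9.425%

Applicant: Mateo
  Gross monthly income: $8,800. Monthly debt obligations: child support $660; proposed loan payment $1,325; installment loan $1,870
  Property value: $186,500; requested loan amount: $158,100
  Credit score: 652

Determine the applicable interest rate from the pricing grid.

9.425%

Credit score 652 ≥ 628; Total monthly debts = (660 + 1,325 + 1,870) = 3,855. DTI = 3,855/8,800 = 43.8% ≤ 45%
Loan-to-value = 158,100/186,500 = 84.8% — pass (95% max)
Credit 652 → row 628–656; LTV 84.8% → column 84.01–95%. Grid cell → 9.425%.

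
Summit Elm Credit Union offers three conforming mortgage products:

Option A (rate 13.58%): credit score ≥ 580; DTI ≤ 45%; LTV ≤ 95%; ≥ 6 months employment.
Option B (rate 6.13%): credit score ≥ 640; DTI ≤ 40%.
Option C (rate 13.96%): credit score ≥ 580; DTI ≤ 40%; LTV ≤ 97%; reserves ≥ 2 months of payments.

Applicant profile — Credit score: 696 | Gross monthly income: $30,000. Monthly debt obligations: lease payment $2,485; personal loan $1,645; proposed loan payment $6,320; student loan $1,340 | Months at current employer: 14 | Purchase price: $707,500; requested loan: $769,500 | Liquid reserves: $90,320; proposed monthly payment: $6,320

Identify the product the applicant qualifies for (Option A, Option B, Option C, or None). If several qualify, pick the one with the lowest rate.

Option B

Total debts = (2,485 + 1,645 + 6,320 + 1,340) = 11,790; DTI = 11,790/30,000 = 39.3%.
LTV = 769,500/707,500 = 108.8%.
Reserves = 90,320/6,320 = 14.3 months.
Option A: score 696 ≥ 580; DTI 39.3% ≤ 45%; LTV 108.8% > 95%; employment 14 ≥ 6 mo → does not qualify.
Option B: score 696 ≥ 640; DTI 39.3% ≤ 40% → qualifies.
Option C: score 696 ≥ 580; DTI 39.3% ≤ 40%; LTV 108.8% > 97%; reserves 14.3 ≥ 2 mo → does not qualify.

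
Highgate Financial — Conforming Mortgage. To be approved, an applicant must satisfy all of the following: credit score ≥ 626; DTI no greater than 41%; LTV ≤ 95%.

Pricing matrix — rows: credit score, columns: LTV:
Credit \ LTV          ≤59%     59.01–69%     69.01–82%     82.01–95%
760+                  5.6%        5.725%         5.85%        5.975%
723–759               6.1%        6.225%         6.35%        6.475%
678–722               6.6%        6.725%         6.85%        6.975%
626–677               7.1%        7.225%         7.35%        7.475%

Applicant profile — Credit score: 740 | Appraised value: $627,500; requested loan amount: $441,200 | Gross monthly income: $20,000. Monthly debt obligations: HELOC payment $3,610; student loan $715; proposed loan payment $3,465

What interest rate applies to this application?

Credit score 740 ≥ 626; Total monthly debts = (3,610 + 715 + 3,465) = 7,790. Debt-to-income = 7,790/20,000 = 39% — meets 41% limit
LTV = 441,200/627,500 = 70.3% ≤ 95%
Score 740 is in the 723–759 band; LTV 70.3% is in the 69.01–82% band → 6.35%.

6.35%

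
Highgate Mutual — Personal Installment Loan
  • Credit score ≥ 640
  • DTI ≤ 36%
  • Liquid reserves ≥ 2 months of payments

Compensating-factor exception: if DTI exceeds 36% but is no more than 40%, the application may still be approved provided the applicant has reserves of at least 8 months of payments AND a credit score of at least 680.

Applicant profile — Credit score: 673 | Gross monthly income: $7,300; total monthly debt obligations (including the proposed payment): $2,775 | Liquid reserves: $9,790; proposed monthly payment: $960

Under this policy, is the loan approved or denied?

Credit score 673 ≥ 640 (meets base)
DTI: 2,775 ÷ 7,300 = 38%, over the 36% base limit.
Reserves: 9,790 ÷ 960 = 10.2 months (meets 2-month minimum)
DTI 38% is within the 36%–40% exception band; checking compensating factors.
Reserves 10.2 ≥ 8 months; credit score 673 < 680.
Compensating-factor requirement not fully met.

Denied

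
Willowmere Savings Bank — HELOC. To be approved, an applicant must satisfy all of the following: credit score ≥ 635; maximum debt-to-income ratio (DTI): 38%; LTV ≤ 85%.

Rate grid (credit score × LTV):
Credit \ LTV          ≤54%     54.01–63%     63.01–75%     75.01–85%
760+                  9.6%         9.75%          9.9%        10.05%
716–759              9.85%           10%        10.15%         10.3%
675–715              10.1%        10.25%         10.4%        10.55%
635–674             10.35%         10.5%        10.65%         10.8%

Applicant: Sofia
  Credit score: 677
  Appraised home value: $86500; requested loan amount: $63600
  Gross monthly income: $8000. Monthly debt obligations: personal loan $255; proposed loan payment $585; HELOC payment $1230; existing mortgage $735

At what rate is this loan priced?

10.4%

Credit score 677 ≥ 635; Total monthly debts = (255 + 585 + 1,230 + 735) = 2,805. Debt-to-income = 2,805/8,000 = 35.1% — meets 38% limit
LTV = 63,600/86,500 = 73.5% ≤ 85%
Credit 677 → row 675–715; LTV 73.5% → column 63.01–75%. Grid cell → 10.4%.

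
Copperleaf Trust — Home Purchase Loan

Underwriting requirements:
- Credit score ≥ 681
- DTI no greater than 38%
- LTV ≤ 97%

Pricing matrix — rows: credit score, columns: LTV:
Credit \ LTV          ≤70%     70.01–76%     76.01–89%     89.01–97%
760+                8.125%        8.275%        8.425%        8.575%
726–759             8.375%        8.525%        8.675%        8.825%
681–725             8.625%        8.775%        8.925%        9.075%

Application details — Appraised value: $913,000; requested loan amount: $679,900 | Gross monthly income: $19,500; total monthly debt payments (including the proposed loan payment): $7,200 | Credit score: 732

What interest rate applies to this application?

Credit score 732 ≥ 681; DTI = 7,200/19,500 = 36.9% ≤ 38%
Loan-to-value = 679,900/913,000 = 74.5% — pass (97% max)
Credit 732 → row 726–759; LTV 74.5% → column 70.01–76%. Grid cell → 8.525%.

8.525%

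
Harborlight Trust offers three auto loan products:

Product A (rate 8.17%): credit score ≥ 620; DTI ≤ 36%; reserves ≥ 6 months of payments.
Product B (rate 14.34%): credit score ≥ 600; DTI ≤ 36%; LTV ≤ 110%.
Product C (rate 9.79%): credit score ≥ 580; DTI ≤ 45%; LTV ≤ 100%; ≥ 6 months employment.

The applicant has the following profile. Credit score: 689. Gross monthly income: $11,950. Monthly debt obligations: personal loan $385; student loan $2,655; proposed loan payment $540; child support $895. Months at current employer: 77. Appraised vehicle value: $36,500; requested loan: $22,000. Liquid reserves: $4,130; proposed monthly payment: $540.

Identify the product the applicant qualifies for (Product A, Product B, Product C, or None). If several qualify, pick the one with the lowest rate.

Product C

Total debts = (385 + 2,655 + 540 + 895) = 4,475; DTI = 4,475/11,950 = 37.4%.
LTV = 22,000/36,500 = 60.3%.
Reserves = 4,130/540 = 7.6 months.
Product A: score 689 ≥ 620; DTI 37.4% > 36%; reserves 7.6 ≥ 6 mo → does not qualify.
Product B: score 689 ≥ 600; DTI 37.4% > 36%; LTV 60.3% ≤ 110% → does not qualify.
Product C: score 689 ≥ 580; DTI 37.4% ≤ 45%; LTV 60.3% ≤ 100%; employment 77 ≥ 6 mo → qualifies.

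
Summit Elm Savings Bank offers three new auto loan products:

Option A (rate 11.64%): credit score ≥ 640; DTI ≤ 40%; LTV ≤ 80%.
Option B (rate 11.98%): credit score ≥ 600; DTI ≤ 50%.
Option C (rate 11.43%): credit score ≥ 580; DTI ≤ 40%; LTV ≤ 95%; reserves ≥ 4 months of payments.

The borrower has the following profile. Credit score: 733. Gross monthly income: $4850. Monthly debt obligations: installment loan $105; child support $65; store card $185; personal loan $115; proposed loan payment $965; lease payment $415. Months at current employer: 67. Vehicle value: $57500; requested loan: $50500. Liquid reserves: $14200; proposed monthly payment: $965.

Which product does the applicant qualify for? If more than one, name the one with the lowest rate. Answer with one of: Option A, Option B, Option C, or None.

Total debts = (105 + 65 + 185 + 115 + 965 + 415) = 1,850; DTI = 1,850/4,850 = 38.1%.
LTV = 50,500/57,500 = 87.8%.
Reserves = 14,200/965 = 14.7 months.
Option A: score 733 ≥ 640; DTI 38.1% ≤ 40%; LTV 87.8% > 80% → does not qualify.
Option B: score 733 ≥ 600; DTI 38.1% ≤ 50% → qualifies.
Option C: score 733 ≥ 580; DTI 38.1% ≤ 40%; LTV 87.8% ≤ 95%; reserves 14.7 ≥ 4 mo → qualifies.
Qualifying: Option B, Option C. Lowest rate is 11.43% → Option C.

Option C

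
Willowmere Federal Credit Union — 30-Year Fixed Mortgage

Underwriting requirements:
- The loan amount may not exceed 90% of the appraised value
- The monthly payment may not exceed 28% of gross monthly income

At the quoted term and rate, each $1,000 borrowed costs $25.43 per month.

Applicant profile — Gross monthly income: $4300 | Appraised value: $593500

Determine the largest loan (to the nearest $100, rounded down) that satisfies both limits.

$47,300

Payment cap: 28% × $4,300 = $1,204/month.
At $25.43 per $1,000, that supports 1,204/25.43 × 1,000 ≈ $47,345 → $47,300.
LTV cap: 90% × $593,500 = $534,150 → $534,100.
Binding constraint: payment-to-income.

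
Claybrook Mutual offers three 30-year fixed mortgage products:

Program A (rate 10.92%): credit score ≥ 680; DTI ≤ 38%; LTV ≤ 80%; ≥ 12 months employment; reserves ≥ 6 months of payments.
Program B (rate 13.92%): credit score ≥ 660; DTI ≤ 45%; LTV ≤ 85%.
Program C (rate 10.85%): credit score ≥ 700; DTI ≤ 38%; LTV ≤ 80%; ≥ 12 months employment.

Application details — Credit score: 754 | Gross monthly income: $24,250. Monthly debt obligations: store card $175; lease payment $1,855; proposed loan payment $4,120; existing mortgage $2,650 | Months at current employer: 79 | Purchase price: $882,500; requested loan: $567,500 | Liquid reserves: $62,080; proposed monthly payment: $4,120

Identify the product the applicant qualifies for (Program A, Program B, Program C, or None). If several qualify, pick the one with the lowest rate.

Total debts = (175 + 1,855 + 4,120 + 2,650) = 8,800; DTI = 8,800/24,250 = 36.3%.
LTV = 567,500/882,500 = 64.3%.
Reserves = 62,080/4,120 = 15.1 months.
Program A: score 754 ≥ 680; DTI 36.3% ≤ 38%; LTV 64.3% ≤ 80%; employment 79 ≥ 12 mo; reserves 15.1 ≥ 6 mo → qualifies.
Program B: score 754 ≥ 660; DTI 36.3% ≤ 45%; LTV 64.3% ≤ 85% → qualifies.
Program C: score 754 ≥ 700; DTI 36.3% ≤ 38%; LTV 64.3% ≤ 80%; employment 79 ≥ 12 mo → qualifies.
Qualifying: Program A, Program B, Program C. Lowest rate is 10.85% → Program C.

Program C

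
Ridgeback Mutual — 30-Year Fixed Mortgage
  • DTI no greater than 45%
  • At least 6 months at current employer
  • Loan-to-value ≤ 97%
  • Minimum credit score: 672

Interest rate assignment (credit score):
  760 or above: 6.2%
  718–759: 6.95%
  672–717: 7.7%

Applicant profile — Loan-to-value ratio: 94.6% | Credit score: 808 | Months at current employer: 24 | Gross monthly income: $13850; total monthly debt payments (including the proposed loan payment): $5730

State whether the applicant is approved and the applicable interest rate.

Approved at 6.2%

Credit score 808 ≥ 672 (meets minimum)
Debt-to-income = 5,730/13,850 = 41.4% — meets 45% limit
Employment 24 ≥ 6 months
LTV 94.6% — within 97%
All requirements met. Score 808 falls in the 760 or above tier → 6.2%.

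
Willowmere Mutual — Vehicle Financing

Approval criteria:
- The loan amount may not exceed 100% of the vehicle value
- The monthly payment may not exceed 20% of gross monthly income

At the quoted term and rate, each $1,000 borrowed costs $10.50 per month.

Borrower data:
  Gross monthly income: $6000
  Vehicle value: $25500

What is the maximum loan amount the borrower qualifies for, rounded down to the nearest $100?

Payment cap: 20% × $6,000 = $1,200/month.
At $10.50 per $1,000, that supports 1,200/10.50 × 1,000 ≈ $114,285 → $114,200.
LTV cap: 100% × $25,500 = $25,500 → $25,500.
Binding constraint: loan-to-value.

$25,500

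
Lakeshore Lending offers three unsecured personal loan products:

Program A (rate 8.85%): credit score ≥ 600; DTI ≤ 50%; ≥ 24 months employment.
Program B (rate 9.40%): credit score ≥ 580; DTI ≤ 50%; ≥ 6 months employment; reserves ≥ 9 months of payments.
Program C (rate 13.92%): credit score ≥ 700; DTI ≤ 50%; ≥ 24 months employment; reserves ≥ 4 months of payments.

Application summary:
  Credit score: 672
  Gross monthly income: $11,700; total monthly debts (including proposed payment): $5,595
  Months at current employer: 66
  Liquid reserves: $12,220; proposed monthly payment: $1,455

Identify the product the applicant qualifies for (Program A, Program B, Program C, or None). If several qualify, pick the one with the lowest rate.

DTI = 5,595/11,700 = 47.8%.
Reserves = 12,220/1,455 = 8.4 months.
Program A: score 672 ≥ 600; DTI 47.8% ≤ 50%; employment 66 ≥ 24 mo → qualifies.
Program B: score 672 ≥ 580; DTI 47.8% ≤ 50%; employment 66 ≥ 6 mo; reserves 8.4 < 9 mo → does not qualify.
Program C: score 672 < 700; DTI 47.8% ≤ 50%; employment 66 ≥ 24 mo; reserves 8.4 ≥ 4 mo → does not qualify.

Program A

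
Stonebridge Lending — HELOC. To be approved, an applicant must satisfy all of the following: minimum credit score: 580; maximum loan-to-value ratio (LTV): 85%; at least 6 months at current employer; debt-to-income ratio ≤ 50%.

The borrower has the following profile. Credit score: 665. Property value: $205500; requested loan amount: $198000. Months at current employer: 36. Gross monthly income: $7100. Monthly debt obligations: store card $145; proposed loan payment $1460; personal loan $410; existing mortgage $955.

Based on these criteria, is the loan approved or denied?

Credit score 665 ≥ 580 (meets)
LTV = 198,000/205,500 = 96.4% > 85%
Employment 36 ≥ 6 months
Total monthly debts = (145 + 1,460 + 410 + 955) = 2,970. DTI = 2,970/7,100 = 41.8% ≤ 50%
Fails on LTV.

Denied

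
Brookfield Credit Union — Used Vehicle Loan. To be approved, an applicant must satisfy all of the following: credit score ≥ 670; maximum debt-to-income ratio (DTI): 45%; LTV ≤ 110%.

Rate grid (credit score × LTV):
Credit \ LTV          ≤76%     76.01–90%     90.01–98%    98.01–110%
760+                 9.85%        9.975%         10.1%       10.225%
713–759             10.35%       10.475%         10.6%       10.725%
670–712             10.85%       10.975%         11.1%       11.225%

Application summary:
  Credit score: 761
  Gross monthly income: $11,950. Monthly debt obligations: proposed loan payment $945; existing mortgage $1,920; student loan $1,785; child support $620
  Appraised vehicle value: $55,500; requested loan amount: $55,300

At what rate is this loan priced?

10.225%

Credit score 761 ≥ 670; Total monthly debts = (945 + 1,920 + 1,785 + 620) = 5,270. Debt-to-income = 5,270/11,950 = 44.1% — meets 45% limit
Loan-to-value = 55,300/55,500 = 99.6% — pass (110% max)
Score 761 is in the 760+ band; LTV 99.6% is in the 98.01–110% band → 10.225%.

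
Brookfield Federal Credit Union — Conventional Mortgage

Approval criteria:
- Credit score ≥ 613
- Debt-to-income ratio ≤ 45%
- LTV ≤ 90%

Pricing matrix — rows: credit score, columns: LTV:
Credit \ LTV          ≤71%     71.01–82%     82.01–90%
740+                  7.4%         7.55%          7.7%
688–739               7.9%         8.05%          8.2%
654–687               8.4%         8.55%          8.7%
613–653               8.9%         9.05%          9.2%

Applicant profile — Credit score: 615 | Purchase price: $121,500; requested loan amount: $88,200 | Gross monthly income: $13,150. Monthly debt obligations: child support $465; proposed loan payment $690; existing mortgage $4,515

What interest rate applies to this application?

Credit score 615 ≥ 613; Total monthly debts = (465 + 690 + 4,515) = 5,670. Debt-to-income = 5,670/13,150 = 43.1% — meets 45% limit
LTV: 88,200 ÷ 121,500 = 72.6%, within 90% cap
Credit 615 → row 613–653; LTV 72.6% → column 71.01–82%. Grid cell → 9.05%.

9.05%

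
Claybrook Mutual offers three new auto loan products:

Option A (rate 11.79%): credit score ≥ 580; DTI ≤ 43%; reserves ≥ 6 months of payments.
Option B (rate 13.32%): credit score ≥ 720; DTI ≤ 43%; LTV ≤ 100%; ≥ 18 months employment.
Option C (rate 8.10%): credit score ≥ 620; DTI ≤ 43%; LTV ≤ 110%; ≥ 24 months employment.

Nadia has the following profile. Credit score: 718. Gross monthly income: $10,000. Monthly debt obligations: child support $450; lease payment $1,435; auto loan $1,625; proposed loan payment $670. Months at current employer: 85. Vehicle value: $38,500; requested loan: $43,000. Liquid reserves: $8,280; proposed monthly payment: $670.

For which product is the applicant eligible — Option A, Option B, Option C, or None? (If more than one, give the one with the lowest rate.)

Total debts = (450 + 1,435 + 1,625 + 670) = 4,180; DTI = 4,180/10,000 = 41.8%.
LTV = 43,000/38,500 = 111.7%.
Reserves = 8,280/670 = 12.4 months.
Option A: score 718 ≥ 580; DTI 41.8% ≤ 43%; reserves 12.4 ≥ 6 mo → qualifies.
Option B: score 718 < 720; DTI 41.8% ≤ 43%; LTV 111.7% > 100%; employment 85 ≥ 18 mo → does not qualify.
Option C: score 718 ≥ 620; DTI 41.8% ≤ 43%; LTV 111.7% > 110%; employment 85 ≥ 24 mo → does not qualify.

Option A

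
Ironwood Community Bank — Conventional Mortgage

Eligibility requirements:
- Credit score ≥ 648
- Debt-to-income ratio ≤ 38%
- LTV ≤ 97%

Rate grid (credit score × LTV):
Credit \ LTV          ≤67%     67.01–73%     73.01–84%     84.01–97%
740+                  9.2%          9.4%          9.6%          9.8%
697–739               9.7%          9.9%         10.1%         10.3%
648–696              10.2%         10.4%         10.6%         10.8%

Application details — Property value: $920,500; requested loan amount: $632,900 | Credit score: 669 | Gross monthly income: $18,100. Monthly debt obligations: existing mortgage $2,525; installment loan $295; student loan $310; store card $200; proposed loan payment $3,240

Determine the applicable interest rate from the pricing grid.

Credit score 669 ≥ 648; Total monthly debts = (2,525 + 295 + 310 + 200 + 3,240) = 6,570. DTI = 6,570/18,100 = 36.3% ≤ 38%
LTV: 632,900 ÷ 920,500 = 68.8%, within 97% cap
Credit 669 → row 648–696; LTV 68.8% → column 67.01–73%. Grid cell → 10.4%.

10.4%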